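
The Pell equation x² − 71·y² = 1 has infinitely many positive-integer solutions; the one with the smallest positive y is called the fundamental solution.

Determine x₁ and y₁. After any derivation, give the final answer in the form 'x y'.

[8; 2,2,1,7,1,2,2,16] for √71; ℓ=8 ⇒ convergent index 7
k=0  a_k=8  p_k/q_k = 8/1
…
k=2  a_k=2  p_k/q_k = 42/5
…
k=5  a_k=1  p_k/q_k = 514/61
k=6  a_k=2  p_k/q_k = 1483/176
k=7  a_k=2  p_k/q_k = 3480/413
(x₁, y₁) = (3480, 413);  3480² − 71·413² = 1 ✓

3480 413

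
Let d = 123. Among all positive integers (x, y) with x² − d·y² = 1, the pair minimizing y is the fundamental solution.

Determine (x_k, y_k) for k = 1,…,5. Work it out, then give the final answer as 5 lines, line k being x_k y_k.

d=123: √d = [11; 11,22] (ℓ=2, even), read p_1/q_1
i=0: a=11 ⇒ p=11, q=1
i=1: a=11 ⇒ p=122, q=11
→ (122, 11).  Check: 122²=14884, 123·11²=14883, difference 1.
n=2: (122,11)∘(122,11) = (122·122+123·11·11, 122·11+11·122) = (29767,2684)
n=3: (29767,2684)∘(122,11) = (122·29767+123·11·2684, 122·2684+11·29767) = (7263026,654885)
n=4: (7263026,654885)∘(122,11) = (122·7263026+123·11·654885, 122·654885+11·7263026) = (1772148577,159789256)
n=5: (1772148577,159789256)∘(122,11) = (122·1772148577+123·11·159789256, 122·159789256+11·1772148577) = (432396989762,38987923579)

122 11
29767 2684
7263026 654885
1772148577 159789256
432396989762 38987923579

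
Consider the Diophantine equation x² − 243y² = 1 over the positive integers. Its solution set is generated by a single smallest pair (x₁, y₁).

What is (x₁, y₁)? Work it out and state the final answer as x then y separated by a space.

70226 4505

√243 → a₀=15, period (1,1,2,3,15,3,2,1,1,30); ℓ=10 even so k=9
a_0=15:  p_0=15·1+0=15,  q_0=15·0+1=1
…
a_2=1:  p_2=1·16+15=31,  q_2=1·1+1=2
…
a_5=15:  p_5=15·265+78=4053,  q_5=15·17+5=260
a_6=3:  p_6=3·4053+265=12424,  q_6=3·260+17=797
…
a_8=1:  p_8=1·28901+12424=41325,  q_8=1·1854+797=2651
a_9=1:  p_9=1·41325+28901=70226,  q_9=1·2651+1854=4505
fundamental: x₁=70226, y₁=4505  (since 4931691076 − 243·20295025 = 1)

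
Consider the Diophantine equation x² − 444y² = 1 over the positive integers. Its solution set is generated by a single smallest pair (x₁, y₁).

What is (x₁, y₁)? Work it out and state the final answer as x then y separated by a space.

295 14

d=444: √d = [21; 14,42] (ℓ=2, even), read p_1/q_1
k=0  a_k=21  p_k/q_k = 21/1
k=1  a_k=14  p_k/q_k = 295/14
fundamental: x₁=295, y₁=14  (since 87025 − 444·196 = 1)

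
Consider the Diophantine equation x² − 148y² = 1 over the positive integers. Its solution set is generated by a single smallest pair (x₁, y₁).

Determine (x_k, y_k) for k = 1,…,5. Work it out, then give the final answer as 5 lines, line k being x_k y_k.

[12; 6,24] for √148; ℓ=2 ⇒ convergent index 1
i=0: a=12 ⇒ p=12, q=1
i=1: a=6 ⇒ p=73, q=6
(x₁, y₁) = (73, 6);  73² − 148·6² = 1 ✓
(73+6√148)^2 = 10657 + 876√148
(73+6√148)^3 = 1555849 + 127890√148
(73+6√148)^4 = 227143297 + 18671064√148
(73+6√148)^5 = 33161365513 + 2725847454√148

73 6
10657 876
1555849 127890
227143297 18671064
33161365513 2725847454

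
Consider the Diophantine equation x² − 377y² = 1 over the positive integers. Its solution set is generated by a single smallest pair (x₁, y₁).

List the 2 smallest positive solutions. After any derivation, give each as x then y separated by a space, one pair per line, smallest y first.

233 12
108577 5592

d=377: √d = [19; 2,2,2,38] (ℓ=4, even), read p_3/q_3
a_0=19:  p_0=19·1+0=19,  q_0=19·0+1=1
a_1=2:  p_1=2·19+1=39,  q_1=2·1+0=2
a_2=2:  p_2=2·39+19=97,  q_2=2·2+1=5
a_3=2:  p_3=2·97+39=233,  q_3=2·5+2=12
(x₁, y₁) = (233, 12);  233² − 377·12² = 1 ✓
k=2:  x_2 = 233·233+377·12·12 = 108577,  y_2 = 233·12+12·233 = 5592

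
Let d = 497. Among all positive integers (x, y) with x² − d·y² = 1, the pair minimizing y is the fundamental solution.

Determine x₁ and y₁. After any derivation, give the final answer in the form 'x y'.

[22; 3,2,2,5,6,5,2,2,3,44] for √497; ℓ=10 ⇒ convergent index 9
a_0=22:  p_0=22·1+0=22,  q_0=22·0+1=1
a_1=3:  p_1=3·22+1=67,  q_1=3·1+0=3
…
a_4=5:  p_4=5·379+156=2051,  q_4=5·17+7=92
…
a_8=2:  p_8=2·143637+65476=352750,  q_8=2·6443+2937=15823
a_9=3:  p_9=3·352750+143637=1201887,  q_9=3·15823+6443=53912
fundamental: x₁=1201887, y₁=53912  (since 1444532360769 − 497·2906503744 = 1)

1201887 53912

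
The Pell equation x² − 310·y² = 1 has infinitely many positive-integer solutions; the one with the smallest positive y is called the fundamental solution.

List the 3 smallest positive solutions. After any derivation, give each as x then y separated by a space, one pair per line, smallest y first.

848719 48204
1440647881921 81823301352
2445410459391369679 138889981000287972

d=310: √d = [17; 1,1,1,1,5,…,1,1,34] (ℓ=16, even), read p_15/q_15
k=0  a_k=17  p_k/q_k = 17/1
k=1  a_k=1  p_k/q_k = 18/1
…
k=6  a_k=3  p_k/q_k = 1567/89
k=7  a_k=1  p_k/q_k = 2060/117
k=8  a_k=2  p_k/q_k = 5687/323
k=9  a_k=1  p_k/q_k = 7747/440
k=10  a_k=3  p_k/q_k = 28928/1643
k=11  a_k=5  p_k/q_k = 152387/8655
k=12  a_k=1  p_k/q_k = 181315/10298
k=13  a_k=1  p_k/q_k = 333702/18953
k=14  a_k=1  p_k/q_k = 515017/29251
k=15  a_k=1  p_k/q_k = 848719/48204
(x₁, y₁) = (848719, 48204);  848719² − 310·48204² = 1 ✓
(848719+48204√310)^2 = 1440647881921 + 81823301352√310
(848719+48204√310)^3 = 2445410459391369679 + 138889981000287972√310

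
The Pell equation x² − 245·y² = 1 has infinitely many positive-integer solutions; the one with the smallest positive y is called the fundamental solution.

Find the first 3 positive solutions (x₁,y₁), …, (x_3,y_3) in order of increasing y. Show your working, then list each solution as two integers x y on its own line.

51841 3312
5374978561 343394784
557288527109761 35603857991376

√245 = [15; 1,1,1,7,6,7,1,1,1,30, …], period ℓ=10 (even) → k=9
i=0: a=15 ⇒ p=15, q=1
…
i=2: a=1 ⇒ p=31, q=2
…
i=4: a=7 ⇒ p=360, q=23
i=5: a=6 ⇒ p=2207, q=141
…
i=8: a=1 ⇒ p=33825, q=2161
i=9: a=1 ⇒ p=51841, q=3312
(x₁, y₁) = (51841, 3312);  51841² − 245·3312² = 1 ✓
(x_2, y_2) = (51841·51841 + 245·3312·3312, 51841·3312 + 3312·51841) = (5374978561, 343394784)
(x_3, y_3) = (51841·5374978561 + 245·3312·343394784, 51841·343394784 + 3312·5374978561) = (557288527109761, 35603857991376)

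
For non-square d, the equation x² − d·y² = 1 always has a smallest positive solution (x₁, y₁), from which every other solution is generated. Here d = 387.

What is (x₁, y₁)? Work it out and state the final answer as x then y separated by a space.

3482 177

d=387: √d = [19; 1,2,19,2,1,38] (ℓ=6, even), read p_5/q_5
a_0=19:  p_0=19·1+0=19,  q_0=19·0+1=1
…
a_4=2:  p_4=2·1141+59=2341,  q_4=2·58+3=119
a_5=1:  p_5=1·2341+1141=3482,  q_5=1·119+58=177
fundamental: x₁=3482, y₁=177  (since 12124324 − 387·31329 = 1)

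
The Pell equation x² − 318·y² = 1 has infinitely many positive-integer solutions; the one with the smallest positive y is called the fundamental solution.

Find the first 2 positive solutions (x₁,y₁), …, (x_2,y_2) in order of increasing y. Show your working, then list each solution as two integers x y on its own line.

107 6
22897 1284

√318 = [17; 1,4,1,34, …], period ℓ=4 (even) → k=3
k=0  a_k=17  p_k/q_k = 17/1
k=1  a_k=1  p_k/q_k = 18/1
k=2  a_k=4  p_k/q_k = 89/5
k=3  a_k=1  p_k/q_k = 107/6
(x₁, y₁) = (107, 6);  107² − 318·6² = 1 ✓
k=2:  x_2 = 107·107+318·6·6 = 22897,  y_2 = 107·6+6·107 = 1284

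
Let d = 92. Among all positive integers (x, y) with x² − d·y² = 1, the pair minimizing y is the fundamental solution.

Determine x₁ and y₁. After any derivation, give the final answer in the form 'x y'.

1151 120

√92 = [9; 1,1,2,4,2,1,1,18, …], period ℓ=8 (even) → k=7
k=0  a_k=9  p_k/q_k = 9/1
k=1  a_k=1  p_k/q_k = 10/1
k=2  a_k=1  p_k/q_k = 19/2
…
k=4  a_k=4  p_k/q_k = 211/22
k=5  a_k=2  p_k/q_k = 470/49
k=6  a_k=1  p_k/q_k = 681/71
k=7  a_k=1  p_k/q_k = 1151/120
→ (1151, 120).  Check: 1151²=1324801, 92·120²=1324800, difference 1.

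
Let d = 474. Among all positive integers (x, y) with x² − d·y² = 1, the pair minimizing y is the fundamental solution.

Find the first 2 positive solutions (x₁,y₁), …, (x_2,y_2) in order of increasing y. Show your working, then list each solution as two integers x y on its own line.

√474 = [21; 1,3,2,1,1,…,3,1,42, …], period ℓ=14 (even) → k=13
k=0  a_k=21  p_k/q_k = 21/1
k=1  a_k=1  p_k/q_k = 22/1
k=2  a_k=3  p_k/q_k = 87/4
…
k=5  a_k=1  p_k/q_k = 479/22
k=6  a_k=1  p_k/q_k = 762/35
k=7  a_k=6  p_k/q_k = 5051/232
…
k=11  a_k=2  p_k/q_k = 44218/2031
k=12  a_k=3  p_k/q_k = 149331/6859
k=13  a_k=1  p_k/q_k = 193549/8890
fundamental: x₁=193549, y₁=8890  (since 37461215401 − 474·79032100 = 1)
k=2:  x_2 = 193549·193549+474·8890·8890 = 74922430801,  y_2 = 193549·8890+8890·193549 = 3441301220

193549 8890
74922430801 3441301220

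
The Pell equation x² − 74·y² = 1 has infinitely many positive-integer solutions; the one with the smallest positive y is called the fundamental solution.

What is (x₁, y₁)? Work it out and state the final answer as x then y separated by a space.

√74 → a₀=8, period (1,1,1,1,16); ℓ=5 odd so k=9
i=0: a=8 ⇒ p=8, q=1
…
i=2: a=1 ⇒ p=17, q=2
i=3: a=1 ⇒ p=26, q=3
…
i=5: a=16 ⇒ p=714, q=83
i=6: a=1 ⇒ p=757, q=88
i=7: a=1 ⇒ p=1471, q=171
i=8: a=1 ⇒ p=2228, q=259
i=9: a=1 ⇒ p=3699, q=430
(x₁, y₁) = (3699, 430);  3699² − 74·430² = 1 ✓

3699 430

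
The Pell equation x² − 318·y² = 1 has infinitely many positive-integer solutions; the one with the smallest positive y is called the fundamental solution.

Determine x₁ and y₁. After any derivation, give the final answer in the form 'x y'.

107 6

d=318: √d = [17; 1,4,1,34] (ℓ=4, even), read p_3/q_3
a_0=17:  p_0=17·1+0=17,  q_0=17·0+1=1
a_1=1:  p_1=1·17+1=18,  q_1=1·1+0=1
a_2=4:  p_2=4·18+17=89,  q_2=4·1+1=5
a_3=1:  p_3=1·89+18=107,  q_3=1·5+1=6
(x₁, y₁) = (107, 6);  107² − 318·6² = 1 ✓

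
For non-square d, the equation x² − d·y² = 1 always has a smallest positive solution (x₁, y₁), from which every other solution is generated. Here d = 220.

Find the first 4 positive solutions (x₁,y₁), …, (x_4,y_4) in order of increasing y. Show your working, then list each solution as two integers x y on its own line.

89 6
15841 1068
2819609 190098
501874561 33836376

√220 = [14; 1,4,1,28, …], period ℓ=4 (even) → k=3
step 0: (14, 1)  from 14·(1,0) + (0,1)
…
step 2: (74, 5)  from 4·(15,1) + (14,1)
step 3: (89, 6)  from 1·(74,5) + (15,1)
→ (89, 6).  Check: 89²=7921, 220·6²=7920, difference 1.
n=2: (89,6)∘(89,6) = (89·89+220·6·6, 89·6+6·89) = (15841,1068)
n=3: (15841,1068)∘(89,6) = (89·15841+220·6·1068, 89·1068+6·15841) = (2819609,190098)
n=4: (2819609,190098)∘(89,6) = (89·2819609+220·6·190098, 89·190098+6·2819609) = (501874561,33836376)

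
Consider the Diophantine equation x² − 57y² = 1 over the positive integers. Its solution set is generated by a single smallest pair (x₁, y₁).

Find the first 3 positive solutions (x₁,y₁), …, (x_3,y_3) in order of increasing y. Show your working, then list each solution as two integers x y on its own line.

151 20
45601 6040
13771351 1824060

√57 → a₀=7, period (1,1,4,1,1,14); ℓ=6 even so k=5
step 0: (7, 1)  from 7·(1,0) + (0,1)
step 1: (8, 1)  from 1·(7,1) + (1,0)
step 2: (15, 2)  from 1·(8,1) + (7,1)
step 3: (68, 9)  from 4·(15,2) + (8,1)
step 4: (83, 11)  from 1·(68,9) + (15,2)
step 5: (151, 20)  from 1·(83,11) + (68,9)
→ (151, 20).  Check: 151²=22801, 57·20²=22800, difference 1.
k=2:  x_2 = 151·151+57·20·20 = 45601,  y_2 = 151·20+20·151 = 6040
k=3:  x_3 = 151·45601+57·20·6040 = 13771351,  y_3 = 151·6040+20·45601 = 1824060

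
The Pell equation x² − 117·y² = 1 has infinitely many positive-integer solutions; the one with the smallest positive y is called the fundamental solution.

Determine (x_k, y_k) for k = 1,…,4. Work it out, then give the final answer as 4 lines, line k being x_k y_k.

649 60
842401 77880
1093435849 101088180
1419278889601 131212379760

[10; 1,4,2,4,1,20] for √117; ℓ=6 ⇒ convergent index 5
i=0: a=10 ⇒ p=10, q=1
i=1: a=1 ⇒ p=11, q=1
i=2: a=4 ⇒ p=54, q=5
…
i=4: a=4 ⇒ p=530, q=49
i=5: a=1 ⇒ p=649, q=60
fundamental: x₁=649, y₁=60  (since 421201 − 117·3600 = 1)
k=2:  x_2 = 649·649+117·60·60 = 842401,  y_2 = 649·60+60·649 = 77880
k=3:  x_3 = 649·842401+117·60·77880 = 1093435849,  y_3 = 649·77880+60·842401 = 101088180
k=4:  x_4 = 649·1093435849+117·60·101088180 = 1419278889601,  y_4 = 649·101088180+60·1093435849 = 131212379760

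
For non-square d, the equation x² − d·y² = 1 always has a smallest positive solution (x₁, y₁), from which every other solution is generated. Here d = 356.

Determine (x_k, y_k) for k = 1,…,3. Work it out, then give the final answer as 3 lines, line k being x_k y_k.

[18; 1,6,1,1,2,…,6,1,36] for √356; ℓ=14 ⇒ convergent index 13
a_0=18:  p_0=18·1+0=18,  q_0=18·0+1=1
a_1=1:  p_1=1·18+1=19,  q_1=1·1+0=1
a_2=6:  p_2=6·19+18=132,  q_2=6·1+1=7
…
a_4=1:  p_4=1·151+132=283,  q_4=1·8+7=15
a_5=2:  p_5=2·283+151=717,  q_5=2·15+8=38
a_6=1:  p_6=1·717+283=1000,  q_6=1·38+15=53
a_7=8:  p_7=8·1000+717=8717,  q_7=8·53+38=462
a_8=1:  p_8=1·8717+1000=9717,  q_8=1·462+53=515
a_9=2:  p_9=2·9717+8717=28151,  q_9=2·515+462=1492
a_10=1:  p_10=1·28151+9717=37868,  q_10=1·1492+515=2007
a_11=1:  p_11=1·37868+28151=66019,  q_11=1·2007+1492=3499
a_12=6:  p_12=6·66019+37868=433982,  q_12=6·3499+2007=23001
a_13=1:  p_13=1·433982+66019=500001,  q_13=1·23001+3499=26500
→ (500001, 26500).  Check: 500001²=250001000001, 356·26500²=250001000000, difference 1.
k=2:  x_2 = 500001·500001+356·26500·26500 = 500002000001,  y_2 = 500001·26500+26500·500001 = 26500053000
k=3:  x_3 = 500001·500002000001+356·26500·26500053000 = 500003000004500001,  y_3 = 500001·26500053000+26500·500002000001 = 26500106000079500

500001 26500
500002000001 26500053000
500003000004500001 26500106000079500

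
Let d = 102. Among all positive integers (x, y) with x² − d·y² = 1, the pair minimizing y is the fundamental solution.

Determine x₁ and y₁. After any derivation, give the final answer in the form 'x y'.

101 10

d=102: √d = [10; 10,20] (ℓ=2, even), read p_1/q_1
k=0  a_k=10  p_k/q_k = 10/1
k=1  a_k=10  p_k/q_k = 101/10
fundamental: x₁=101, y₁=10  (since 10201 − 102·100 = 1)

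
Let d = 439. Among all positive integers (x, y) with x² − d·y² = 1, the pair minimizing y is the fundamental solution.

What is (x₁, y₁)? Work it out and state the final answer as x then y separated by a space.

d=439: √d = [20; 1,19,1,40] (ℓ=4, even), read p_3/q_3
a_0=20:  p_0=20·1+0=20,  q_0=20·0+1=1
…
a_2=19:  p_2=19·21+20=419,  q_2=19·1+1=20
a_3=1:  p_3=1·419+21=440,  q_3=1·20+1=21
→ (440, 21).  Check: 440²=193600, 439·21²=193599, difference 1.

440 21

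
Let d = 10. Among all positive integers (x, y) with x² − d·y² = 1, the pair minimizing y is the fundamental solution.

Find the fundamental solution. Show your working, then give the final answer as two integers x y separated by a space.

19 6

d=10: √d = [3; 6] (ℓ=1, odd), read p_1/q_1
k=0  a_k=3  p_k/q_k = 3/1
k=1  a_k=6  p_k/q_k = 19/6
fundamental: x₁=19, y₁=6  (since 361 − 10·36 = 1)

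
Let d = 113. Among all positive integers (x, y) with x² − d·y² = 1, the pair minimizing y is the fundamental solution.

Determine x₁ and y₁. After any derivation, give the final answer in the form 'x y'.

1204353 113296

[10; 1,1,1,2,2,1,1,1,20] for √113; ℓ=9 ⇒ convergent index 17
step 0: (10, 1)  from 10·(1,0) + (0,1)
…
step 2: (21, 2)  from 1·(11,1) + (10,1)
…
step 5: (202, 19)  from 2·(85,8) + (32,3)
…
step 9: (16009, 1506)  from 20·(776,73) + (489,46)
step 10: (16785, 1579)  from 1·(16009,1506) + (776,73)
step 11: (32794, 3085)  from 1·(16785,1579) + (16009,1506)
…
step 15: (445435, 41903)  from 1·(313483,29490) + (131952,12413)
step 16: (758918, 71393)  from 1·(445435,41903) + (313483,29490)
step 17: (1204353, 113296)  from 1·(758918,71393) + (445435,41903)
(x₁, y₁) = (1204353, 113296);  1204353² − 113·113296² = 1 ✓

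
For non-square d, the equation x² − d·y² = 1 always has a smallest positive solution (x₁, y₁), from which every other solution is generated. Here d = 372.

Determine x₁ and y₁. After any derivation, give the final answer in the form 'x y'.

12151 630

d=372: √d = [19; 3,2,12,2,3,38] (ℓ=6, even), read p_5/q_5
a_0=19:  p_0=19·1+0=19,  q_0=19·0+1=1
a_1=3:  p_1=3·19+1=58,  q_1=3·1+0=3
a_2=2:  p_2=2·58+19=135,  q_2=2·3+1=7
…
a_4=2:  p_4=2·1678+135=3491,  q_4=2·87+7=181
a_5=3:  p_5=3·3491+1678=12151,  q_5=3·181+87=630
fundamental: x₁=12151, y₁=630  (since 147646801 − 372·396900 = 1)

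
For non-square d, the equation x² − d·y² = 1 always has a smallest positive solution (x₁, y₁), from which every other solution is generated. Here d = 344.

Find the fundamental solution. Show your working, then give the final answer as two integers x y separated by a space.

10405 561

√344 → a₀=18, period (1,1,4,1,3,1,4,1,1,36); ℓ=10 even so k=9
i=0: a=18 ⇒ p=18, q=1
i=1: a=1 ⇒ p=19, q=1
…
i=3: a=4 ⇒ p=167, q=9
i=4: a=1 ⇒ p=204, q=11
i=5: a=3 ⇒ p=779, q=42
…
i=7: a=4 ⇒ p=4711, q=254
i=8: a=1 ⇒ p=5694, q=307
i=9: a=1 ⇒ p=10405, q=561
fundamental: x₁=10405, y₁=561  (since 108264025 − 344·314721 = 1)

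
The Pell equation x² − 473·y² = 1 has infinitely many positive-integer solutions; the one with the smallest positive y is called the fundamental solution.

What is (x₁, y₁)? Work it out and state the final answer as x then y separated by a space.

87 4

[21; 1,2,1,42] for √473; ℓ=4 ⇒ convergent index 3
a_0=21:  p_0=21·1+0=21,  q_0=21·0+1=1
…
a_2=2:  p_2=2·22+21=65,  q_2=2·1+1=3
a_3=1:  p_3=1·65+22=87,  q_3=1·3+1=4
fundamental: x₁=87, y₁=4  (since 7569 − 473·16 = 1)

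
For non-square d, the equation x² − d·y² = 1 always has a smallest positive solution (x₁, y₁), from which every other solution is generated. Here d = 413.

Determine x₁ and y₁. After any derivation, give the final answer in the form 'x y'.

113399 5580

√413 = [20; 3,9,1,4,1,9,3,40, …], period ℓ=8 (even) → k=7
i=0: a=20 ⇒ p=20, q=1
…
i=3: a=1 ⇒ p=630, q=31
i=4: a=4 ⇒ p=3089, q=152
…
i=6: a=9 ⇒ p=36560, q=1799
i=7: a=3 ⇒ p=113399, q=5580
→ (113399, 5580).  Check: 113399²=12859333201, 413·5580²=12859333200, difference 1.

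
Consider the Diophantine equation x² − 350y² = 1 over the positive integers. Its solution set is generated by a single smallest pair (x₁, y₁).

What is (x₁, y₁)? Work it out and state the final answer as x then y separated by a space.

√350 → a₀=18, period (1,2,2,2,1,36); ℓ=6 even so k=5
i=0: a=18 ⇒ p=18, q=1
…
i=3: a=2 ⇒ p=131, q=7
i=4: a=2 ⇒ p=318, q=17
i=5: a=1 ⇒ p=449, q=24
fundamental: x₁=449, y₁=24  (since 201601 − 350·576 = 1)

449 24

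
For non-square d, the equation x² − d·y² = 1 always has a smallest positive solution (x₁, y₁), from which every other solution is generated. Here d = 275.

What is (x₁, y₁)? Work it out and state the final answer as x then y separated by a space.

√275 → a₀=16, period (1,1,2,1,1,32); ℓ=6 even so k=5
i=0: a=16 ⇒ p=16, q=1
i=1: a=1 ⇒ p=17, q=1
i=2: a=1 ⇒ p=33, q=2
i=3: a=2 ⇒ p=83, q=5
i=4: a=1 ⇒ p=116, q=7
i=5: a=1 ⇒ p=199, q=12
→ (199, 12).  Check: 199²=39601, 275·12²=39600, difference 1.

199 12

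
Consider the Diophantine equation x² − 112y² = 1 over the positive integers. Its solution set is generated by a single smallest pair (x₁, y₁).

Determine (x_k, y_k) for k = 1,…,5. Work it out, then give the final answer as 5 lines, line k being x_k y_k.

[10; 1,1,2,1,1,20] for √112; ℓ=6 ⇒ convergent index 5
i=0: a=10 ⇒ p=10, q=1
i=1: a=1 ⇒ p=11, q=1
i=2: a=1 ⇒ p=21, q=2
i=3: a=2 ⇒ p=53, q=5
i=4: a=1 ⇒ p=74, q=7
i=5: a=1 ⇒ p=127, q=12
(x₁, y₁) = (127, 12);  127² − 112·12² = 1 ✓
n=2: (127,12)∘(127,12) = (127·127+112·12·12, 127·12+12·127) = (32257,3048)
n=3: (32257,3048)∘(127,12) = (127·32257+112·12·3048, 127·3048+12·32257) = (8193151,774180)
n=4: (8193151,774180)∘(127,12) = (127·8193151+112·12·774180, 127·774180+12·8193151) = (2081028097,196638672)
n=5: (2081028097,196638672)∘(127,12) = (127·2081028097+112·12·196638672, 127·196638672+12·2081028097) = (528572943487,49945448508)

127 12
32257 3048
8193151 774180
2081028097 196638672
528572943487 49945448508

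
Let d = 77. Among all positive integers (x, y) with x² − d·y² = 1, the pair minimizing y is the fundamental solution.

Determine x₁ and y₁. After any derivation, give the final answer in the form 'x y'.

351 40

√77 = [8; 1,3,2,3,1,16, …], period ℓ=6 (even) → k=5
i=0: a=8 ⇒ p=8, q=1
i=1: a=1 ⇒ p=9, q=1
…
i=4: a=3 ⇒ p=272, q=31
i=5: a=1 ⇒ p=351, q=40
(x₁, y₁) = (351, 40);  351² − 77·40² = 1 ✓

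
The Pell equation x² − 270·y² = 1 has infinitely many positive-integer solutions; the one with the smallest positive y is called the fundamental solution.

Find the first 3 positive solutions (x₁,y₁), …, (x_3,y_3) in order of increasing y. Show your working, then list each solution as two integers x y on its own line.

√270 → a₀=16, period (2,3,6,3,2,32); ℓ=6 even so k=5
step 0: (16, 1)  from 16·(1,0) + (0,1)
…
step 4: (2284, 139)  from 3·(723,44) + (115,7)
step 5: (5291, 322)  from 2·(2284,139) + (723,44)
fundamental: x₁=5291, y₁=322  (since 27994681 − 270·103684 = 1)
(x_2, y_2) = (5291·5291 + 270·322·322, 5291·322 + 322·5291) = (55989361, 3407404)
(x_3, y_3) = (5291·55989361 + 270·322·3407404, 5291·3407404 + 322·55989361) = (592479412811, 36057148806)

5291 322
55989361 3407404
592479412811 36057148806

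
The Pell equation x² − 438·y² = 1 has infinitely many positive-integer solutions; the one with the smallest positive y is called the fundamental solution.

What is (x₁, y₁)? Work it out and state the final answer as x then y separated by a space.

√438 = [20; 1,12,1,40, …], period ℓ=4 (even) → k=3
k=0  a_k=20  p_k/q_k = 20/1
…
k=2  a_k=12  p_k/q_k = 272/13
k=3  a_k=1  p_k/q_k = 293/14
→ (293, 14).  Check: 293²=85849, 438·14²=85848, difference 1.

293 14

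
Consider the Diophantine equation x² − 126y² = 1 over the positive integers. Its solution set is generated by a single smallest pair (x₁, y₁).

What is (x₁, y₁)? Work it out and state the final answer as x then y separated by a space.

449 40

d=126: √d = [11; 4,2,4,22] (ℓ=4, even), read p_3/q_3
i=0: a=11 ⇒ p=11, q=1
…
i=2: a=2 ⇒ p=101, q=9
i=3: a=4 ⇒ p=449, q=40
fundamental: x₁=449, y₁=40  (since 201601 − 126·1600 = 1)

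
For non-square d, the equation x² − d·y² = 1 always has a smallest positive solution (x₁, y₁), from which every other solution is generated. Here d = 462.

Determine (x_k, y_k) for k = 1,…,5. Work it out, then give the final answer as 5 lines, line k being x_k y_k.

√462 = [21; 2,42, …], period ℓ=2 (even) → k=1
k=0  a_k=21  p_k/q_k = 21/1
k=1  a_k=2  p_k/q_k = 43/2
(x₁, y₁) = (43, 2);  43² − 462·2² = 1 ✓
k=2:  x_2 = 43·43+462·2·2 = 3697,  y_2 = 43·2+2·43 = 172
k=3:  x_3 = 43·3697+462·2·172 = 317899,  y_3 = 43·172+2·3697 = 14790
k=4:  x_4 = 43·317899+462·2·14790 = 27335617,  y_4 = 43·14790+2·317899 = 1271768
k=5:  x_5 = 43·27335617+462·2·1271768 = 2350545163,  y_5 = 43·1271768+2·27335617 = 109357258

43 2
3697 172
317899 14790
27335617 1271768
2350545163 109357258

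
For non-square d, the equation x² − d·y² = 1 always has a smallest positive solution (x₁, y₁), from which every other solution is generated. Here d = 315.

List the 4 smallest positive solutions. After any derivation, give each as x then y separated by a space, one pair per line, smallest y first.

√315 → a₀=17, period (1,2,1,34); ℓ=4 even so k=3
i=0: a=17 ⇒ p=17, q=1
i=1: a=1 ⇒ p=18, q=1
i=2: a=2 ⇒ p=53, q=3
i=3: a=1 ⇒ p=71, q=4
→ (71, 4).  Check: 71²=5041, 315·4²=5040, difference 1.
(x_2, y_2) = (71·71 + 315·4·4, 71·4 + 4·71) = (10081, 568)
(x_3, y_3) = (71·10081 + 315·4·568, 71·568 + 4·10081) = (1431431, 80652)
(x_4, y_4) = (71·1431431 + 315·4·80652, 71·80652 + 4·1431431) = (203253121, 11452016)

71 4
10081 568
1431431 80652
203253121 11452016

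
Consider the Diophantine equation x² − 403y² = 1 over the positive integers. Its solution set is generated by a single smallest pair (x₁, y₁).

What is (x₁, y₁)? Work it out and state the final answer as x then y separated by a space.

669878 33369

d=403: √d = [20; 13,2,1,3,1,3,1,2,13,40] (ℓ=10, even), read p_9/q_9
a_0=20:  p_0=20·1+0=20,  q_0=20·0+1=1
a_1=13:  p_1=13·20+1=261,  q_1=13·1+0=13
a_2=2:  p_2=2·261+20=542,  q_2=2·13+1=27
…
a_4=3:  p_4=3·803+542=2951,  q_4=3·40+27=147
…
a_7=1:  p_7=1·14213+3754=17967,  q_7=1·708+187=895
a_8=2:  p_8=2·17967+14213=50147,  q_8=2·895+708=2498
a_9=13:  p_9=13·50147+17967=669878,  q_9=13·2498+895=33369
→ (669878, 33369).  Check: 669878²=448736534884, 403·33369²=448736534883, difference 1.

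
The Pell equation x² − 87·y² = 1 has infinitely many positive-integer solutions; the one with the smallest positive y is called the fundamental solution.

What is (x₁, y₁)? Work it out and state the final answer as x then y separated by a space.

28 3

d=87: √d = [9; 3,18] (ℓ=2, even), read p_1/q_1
step 0: (9, 1)  from 9·(1,0) + (0,1)
step 1: (28, 3)  from 3·(9,1) + (1,0)
(x₁, y₁) = (28, 3);  28² − 87·3² = 1 ✓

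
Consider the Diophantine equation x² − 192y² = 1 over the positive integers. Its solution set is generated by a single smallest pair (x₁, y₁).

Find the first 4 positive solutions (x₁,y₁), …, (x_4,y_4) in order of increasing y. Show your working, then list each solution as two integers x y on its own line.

√192 = [13; 1,5,1,26, …], period ℓ=4 (even) → k=3
i=0: a=13 ⇒ p=13, q=1
…
i=2: a=5 ⇒ p=83, q=6
i=3: a=1 ⇒ p=97, q=7
(x₁, y₁) = (97, 7);  97² − 192·7² = 1 ✓
(x_2, y_2) = (97·97 + 192·7·7, 97·7 + 7·97) = (18817, 1358)
(x_3, y_3) = (97·18817 + 192·7·1358, 97·1358 + 7·18817) = (3650401, 263445)
(x_4, y_4) = (97·3650401 + 192·7·263445, 97·263445 + 7·3650401) = (708158977, 51106972)

97 7
18817 1358
3650401 263445
708158977 51106972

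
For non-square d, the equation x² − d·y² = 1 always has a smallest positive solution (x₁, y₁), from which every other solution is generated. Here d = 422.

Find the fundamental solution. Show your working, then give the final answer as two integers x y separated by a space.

√422 = [20; 1,1,5,2,1,…,1,1,40, …], period ℓ=14 (even) → k=13
step 0: (20, 1)  from 20·(1,0) + (0,1)
step 1: (21, 1)  from 1·(20,1) + (1,0)
…
step 6: (2650, 129)  from 3·(719,35) + (493,24)
…
step 10: (598859, 29152)  from 2·(217526,10589) + (163807,7974)
…
step 12: (3810680, 185501)  from 1·(3211821,156349) + (598859,29152)
step 13: (7022501, 341850)  from 1·(3810680,185501) + (3211821,156349)
→ (7022501, 341850).  Check: 7022501²=49315520295001, 422·341850²=49315520295000, difference 1.

7022501 341850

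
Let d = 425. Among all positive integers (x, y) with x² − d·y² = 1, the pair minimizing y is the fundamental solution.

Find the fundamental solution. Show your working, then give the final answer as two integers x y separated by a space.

143649 6968

√425 → a₀=20, period (1,1,1,1,1,1,40); ℓ=7 odd so k=13
i=0: a=20 ⇒ p=20, q=1
i=1: a=1 ⇒ p=21, q=1
i=2: a=1 ⇒ p=41, q=2
i=3: a=1 ⇒ p=62, q=3
…
i=5: a=1 ⇒ p=165, q=8
i=6: a=1 ⇒ p=268, q=13
…
i=8: a=1 ⇒ p=11153, q=541
…
i=11: a=1 ⇒ p=55229, q=2679
i=12: a=1 ⇒ p=88420, q=4289
i=13: a=1 ⇒ p=143649, q=6968
fundamental: x₁=143649, y₁=6968  (since 20635035201 − 425·48553024 = 1)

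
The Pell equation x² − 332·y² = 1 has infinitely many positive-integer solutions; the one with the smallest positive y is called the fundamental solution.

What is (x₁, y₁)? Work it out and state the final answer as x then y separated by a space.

13447 738

[18; 4,1,1,8,1,1,4,36] for √332; ℓ=8 ⇒ convergent index 7
k=0  a_k=18  p_k/q_k = 18/1
…
k=6  a_k=1  p_k/q_k = 2970/163
k=7  a_k=4  p_k/q_k = 13447/738
→ (13447, 738).  Check: 13447²=180821809, 332·738²=180821808, difference 1.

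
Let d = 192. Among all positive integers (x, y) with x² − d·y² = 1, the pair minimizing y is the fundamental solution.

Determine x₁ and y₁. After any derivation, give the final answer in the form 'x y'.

√192 → a₀=13, period (1,5,1,26); ℓ=4 even so k=3
a_0=13:  p_0=13·1+0=13,  q_0=13·0+1=1
a_1=1:  p_1=1·13+1=14,  q_1=1·1+0=1
a_2=5:  p_2=5·14+13=83,  q_2=5·1+1=6
a_3=1:  p_3=1·83+14=97,  q_3=1·6+1=7
fundamental: x₁=97, y₁=7  (since 9409 − 192·49 = 1)

97 7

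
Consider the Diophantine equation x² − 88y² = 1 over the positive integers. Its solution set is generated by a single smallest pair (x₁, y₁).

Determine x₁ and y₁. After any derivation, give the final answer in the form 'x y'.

197 21

d=88: √d = [9; 2,1,1,1,2,18] (ℓ=6, even), read p_5/q_5
a_0=9:  p_0=9·1+0=9,  q_0=9·0+1=1
…
a_2=1:  p_2=1·19+9=28,  q_2=1·2+1=3
a_3=1:  p_3=1·28+19=47,  q_3=1·3+2=5
a_4=1:  p_4=1·47+28=75,  q_4=1·5+3=8
a_5=2:  p_5=2·75+47=197,  q_5=2·8+5=21
fundamental: x₁=197, y₁=21  (since 38809 − 88·441 = 1)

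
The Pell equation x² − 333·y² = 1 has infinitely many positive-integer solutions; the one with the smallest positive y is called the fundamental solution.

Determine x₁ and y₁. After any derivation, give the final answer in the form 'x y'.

d=333: √d = [18; 4,36] (ℓ=2, even), read p_1/q_1
i=0: a=18 ⇒ p=18, q=1
i=1: a=4 ⇒ p=73, q=4
fundamental: x₁=73, y₁=4  (since 5329 − 333·16 = 1)

73 4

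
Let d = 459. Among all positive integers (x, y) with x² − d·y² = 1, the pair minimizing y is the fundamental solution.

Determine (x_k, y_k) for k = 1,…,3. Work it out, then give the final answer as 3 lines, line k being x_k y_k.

[21; 2,2,1,4,21,4,1,2,2,42] for √459; ℓ=10 ⇒ convergent index 9
a_0=21:  p_0=21·1+0=21,  q_0=21·0+1=1
…
a_5=21:  p_5=21·707+150=14997,  q_5=21·33+7=700
a_6=4:  p_6=4·14997+707=60695,  q_6=4·700+33=2833
…
a_8=2:  p_8=2·75692+60695=212079,  q_8=2·3533+2833=9899
a_9=2:  p_9=2·212079+75692=499850,  q_9=2·9899+3533=23331
(x₁, y₁) = (499850, 23331);  499850² − 459·23331² = 1 ✓
(x_2, y_2) = (499850·499850 + 459·23331·23331, 499850·23331 + 23331·499850) = (499700044999, 23324000700)
(x_3, y_3) = (499850·499700044999 + 459·23331·23324000700, 499850·23324000700 + 23331·499700044999) = (499550134985000450, 23317003499766669)

499850 23331
499700044999 23324000700
499550134985000450 23317003499766669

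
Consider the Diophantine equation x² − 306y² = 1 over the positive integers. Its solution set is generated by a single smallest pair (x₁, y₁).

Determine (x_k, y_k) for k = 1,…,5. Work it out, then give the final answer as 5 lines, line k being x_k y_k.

[17; 2,34] for √306; ℓ=2 ⇒ convergent index 1
step 0: (17, 1)  from 17·(1,0) + (0,1)
step 1: (35, 2)  from 2·(17,1) + (1,0)
(x₁, y₁) = (35, 2);  35² − 306·2² = 1 ✓
(x_2, y_2) = (35·35 + 306·2·2, 35·2 + 2·35) = (2449, 140)
(x_3, y_3) = (35·2449 + 306·2·140, 35·140 + 2·2449) = (171395, 9798)
(x_4, y_4) = (35·171395 + 306·2·9798, 35·9798 + 2·171395) = (11995201, 685720)
(x_5, y_5) = (35·11995201 + 306·2·685720, 35·685720 + 2·11995201) = (839492675, 47990602)

35 2
2449 140
171395 9798
11995201 685720
839492675 47990602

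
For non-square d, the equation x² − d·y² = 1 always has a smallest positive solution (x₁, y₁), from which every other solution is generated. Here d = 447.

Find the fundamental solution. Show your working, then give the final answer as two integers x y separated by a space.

√447 → a₀=21, period (7,42); ℓ=2 even so k=1
k=0  a_k=21  p_k/q_k = 21/1
k=1  a_k=7  p_k/q_k = 148/7
fundamental: x₁=148, y₁=7  (since 21904 − 447·49 = 1)

148 7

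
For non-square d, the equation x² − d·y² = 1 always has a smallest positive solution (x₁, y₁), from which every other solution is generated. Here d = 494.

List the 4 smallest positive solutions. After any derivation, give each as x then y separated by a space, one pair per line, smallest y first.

[22; 4,2,2,1,2,1,2,2,4,44] for √494; ℓ=10 ⇒ convergent index 9
k=0  a_k=22  p_k/q_k = 22/1
k=1  a_k=4  p_k/q_k = 89/4
…
k=3  a_k=2  p_k/q_k = 489/22
k=4  a_k=1  p_k/q_k = 689/31
…
k=8  a_k=2  p_k/q_k = 16514/743
k=9  a_k=4  p_k/q_k = 73035/3286
fundamental: x₁=73035, y₁=3286  (since 5334111225 − 494·10797796 = 1)
(x_2, y_2) = (73035·73035 + 494·3286·3286, 73035·3286 + 3286·73035) = (10668222449, 479986020)
(x_3, y_3) = (73035·10668222449 + 494·3286·479986020, 73035·479986020 + 3286·10668222449) = (1558307253052395, 70111557938114)
(x_4, y_4) = (73035·1558307253052395 + 494·3286·70111557938114, 73035·70111557938114 + 3286·1558307253052395) = (227621940442695115201, 10241195267540325960)

73035 3286
10668222449 479986020
1558307253052395 70111557938114
227621940442695115201 10241195267540325960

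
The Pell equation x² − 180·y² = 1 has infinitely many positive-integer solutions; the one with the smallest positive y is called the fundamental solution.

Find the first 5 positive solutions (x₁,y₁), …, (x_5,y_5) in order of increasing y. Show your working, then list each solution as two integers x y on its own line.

161 12
51841 3864
16692641 1244196
5374978561 400627248
1730726404001 129000729660

d=180: √d = [13; 2,2,2,26] (ℓ=4, even), read p_3/q_3
step 0: (13, 1)  from 13·(1,0) + (0,1)
step 1: (27, 2)  from 2·(13,1) + (1,0)
step 2: (67, 5)  from 2·(27,2) + (13,1)
step 3: (161, 12)  from 2·(67,5) + (27,2)
→ (161, 12).  Check: 161²=25921, 180·12²=25920, difference 1.
n=2: (161,12)∘(161,12) = (161·161+180·12·12, 161·12+12·161) = (51841,3864)
n=3: (51841,3864)∘(161,12) = (161·51841+180·12·3864, 161·3864+12·51841) = (16692641,1244196)
n=4: (16692641,1244196)∘(161,12) = (161·16692641+180·12·1244196, 161·1244196+12·16692641) = (5374978561,400627248)
n=5: (5374978561,400627248)∘(161,12) = (161·5374978561+180·12·400627248, 161·400627248+12·5374978561) = (1730726404001,129000729660)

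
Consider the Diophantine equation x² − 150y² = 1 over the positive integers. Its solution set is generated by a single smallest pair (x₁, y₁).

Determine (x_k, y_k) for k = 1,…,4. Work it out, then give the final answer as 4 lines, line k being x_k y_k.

[12; 4,24] for √150; ℓ=2 ⇒ convergent index 1
i=0: a=12 ⇒ p=12, q=1
i=1: a=4 ⇒ p=49, q=4
→ (49, 4).  Check: 49²=2401, 150·4²=2400, difference 1.
(49+4√150)^2 = 4801 + 392√150
(49+4√150)^3 = 470449 + 38412√150
(49+4√150)^4 = 46099201 + 3763984√150

49 4
4801 392
470449 38412
46099201 3763984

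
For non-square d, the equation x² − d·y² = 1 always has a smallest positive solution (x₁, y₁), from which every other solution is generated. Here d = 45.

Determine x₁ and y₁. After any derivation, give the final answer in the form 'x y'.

161 24

√45 = [6; 1,2,2,2,1,12, …], period ℓ=6 (even) → k=5
step 0: (6, 1)  from 6·(1,0) + (0,1)
step 1: (7, 1)  from 1·(6,1) + (1,0)
…
step 4: (114, 17)  from 2·(47,7) + (20,3)
step 5: (161, 24)  from 1·(114,17) + (47,7)
(x₁, y₁) = (161, 24);  161² − 45·24² = 1 ✓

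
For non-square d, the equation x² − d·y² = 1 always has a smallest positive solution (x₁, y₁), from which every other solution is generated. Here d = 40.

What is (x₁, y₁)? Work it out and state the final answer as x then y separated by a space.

19 3

[6; 3,12] for √40; ℓ=2 ⇒ convergent index 1
step 0: (6, 1)  from 6·(1,0) + (0,1)
step 1: (19, 3)  from 3·(6,1) + (1,0)
(x₁, y₁) = (19, 3);  19² − 40·3² = 1 ✓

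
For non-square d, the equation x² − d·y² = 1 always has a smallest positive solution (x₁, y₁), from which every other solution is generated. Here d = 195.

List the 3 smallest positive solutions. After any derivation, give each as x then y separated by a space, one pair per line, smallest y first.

14 1
391 28
10934 783

√195 = [13; 1,26, …], period ℓ=2 (even) → k=1
i=0: a=13 ⇒ p=13, q=1
i=1: a=1 ⇒ p=14, q=1
(x₁, y₁) = (14, 1);  14² − 195·1² = 1 ✓
k=2:  x_2 = 14·14+195·1·1 = 391,  y_2 = 14·1+1·14 = 28
k=3:  x_3 = 14·391+195·1·28 = 10934,  y_3 = 14·28+1·391 = 783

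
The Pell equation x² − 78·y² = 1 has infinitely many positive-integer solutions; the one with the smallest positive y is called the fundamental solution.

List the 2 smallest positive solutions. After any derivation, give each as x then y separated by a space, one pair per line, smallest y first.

[8; 1,4,1,16] for √78; ℓ=4 ⇒ convergent index 3
i=0: a=8 ⇒ p=8, q=1
…
i=2: a=4 ⇒ p=44, q=5
i=3: a=1 ⇒ p=53, q=6
→ (53, 6).  Check: 53²=2809, 78·6²=2808, difference 1.
(53+6√78)^2 = 5617 + 636√78

53 6
5617 636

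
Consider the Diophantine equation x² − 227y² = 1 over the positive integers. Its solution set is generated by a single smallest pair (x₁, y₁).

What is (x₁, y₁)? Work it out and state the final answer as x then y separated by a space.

226 15

√227 = [15; 15,30, …], period ℓ=2 (even) → k=1
step 0: (15, 1)  from 15·(1,0) + (0,1)
step 1: (226, 15)  from 15·(15,1) + (1,0)
(x₁, y₁) = (226, 15);  226² − 227·15² = 1 ✓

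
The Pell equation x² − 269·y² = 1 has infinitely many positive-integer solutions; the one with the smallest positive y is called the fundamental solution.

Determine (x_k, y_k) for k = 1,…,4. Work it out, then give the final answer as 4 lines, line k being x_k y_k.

[16; 2,2,32] for √269; ℓ=3 ⇒ convergent index 5
a_0=16:  p_0=16·1+0=16,  q_0=16·0+1=1
a_1=2:  p_1=2·16+1=33,  q_1=2·1+0=2
…
a_3=32:  p_3=32·82+33=2657,  q_3=32·5+2=162
a_4=2:  p_4=2·2657+82=5396,  q_4=2·162+5=329
a_5=2:  p_5=2·5396+2657=13449,  q_5=2·329+162=820
(x₁, y₁) = (13449, 820);  13449² − 269·820² = 1 ✓
(13449+820√269)^2 = 361751201 + 22056360√269
(13449+820√269)^3 = 9730383791049 + 593271970460√269
(13449+820√269)^4 = 261727862849884801 + 15957829439376720√269

13449 820
361751201 22056360
9730383791049 593271970460
261727862849884801 15957829439376720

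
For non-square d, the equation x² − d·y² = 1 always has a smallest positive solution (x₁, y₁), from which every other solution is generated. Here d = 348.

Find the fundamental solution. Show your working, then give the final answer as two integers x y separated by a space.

1567 84

d=348: √d = [18; 1,1,1,8,1,1,1,36] (ℓ=8, even), read p_7/q_7
k=0  a_k=18  p_k/q_k = 18/1
…
k=4  a_k=8  p_k/q_k = 485/26
k=5  a_k=1  p_k/q_k = 541/29
k=6  a_k=1  p_k/q_k = 1026/55
k=7  a_k=1  p_k/q_k = 1567/84
fundamental: x₁=1567, y₁=84  (since 2455489 − 348·7056 = 1)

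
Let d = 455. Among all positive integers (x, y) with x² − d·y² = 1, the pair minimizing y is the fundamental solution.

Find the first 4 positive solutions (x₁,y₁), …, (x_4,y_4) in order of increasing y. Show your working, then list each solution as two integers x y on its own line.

d=455: √d = [21; 3,42] (ℓ=2, even), read p_1/q_1
k=0  a_k=21  p_k/q_k = 21/1
k=1  a_k=3  p_k/q_k = 64/3
fundamental: x₁=64, y₁=3  (since 4096 − 455·9 = 1)
n=2: (64,3)∘(64,3) = (64·64+455·3·3, 64·3+3·64) = (8191,384)
n=3: (8191,384)∘(64,3) = (64·8191+455·3·384, 64·384+3·8191) = (1048384,49149)
n=4: (1048384,49149)∘(64,3) = (64·1048384+455·3·49149, 64·49149+3·1048384) = (134184961,6290688)

64 3
8191 384
1048384 49149
134184961 6290688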